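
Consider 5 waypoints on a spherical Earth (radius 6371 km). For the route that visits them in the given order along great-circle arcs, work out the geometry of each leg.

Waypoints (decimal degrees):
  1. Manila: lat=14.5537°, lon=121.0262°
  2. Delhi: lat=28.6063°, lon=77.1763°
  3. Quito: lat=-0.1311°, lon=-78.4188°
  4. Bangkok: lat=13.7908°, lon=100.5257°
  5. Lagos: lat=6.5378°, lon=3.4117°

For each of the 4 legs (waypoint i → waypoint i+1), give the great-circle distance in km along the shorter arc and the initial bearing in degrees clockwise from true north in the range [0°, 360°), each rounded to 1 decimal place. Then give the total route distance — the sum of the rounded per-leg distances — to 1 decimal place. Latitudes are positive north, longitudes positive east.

Leg 1: dist=4764.8 km, bearing=296.6°
Leg 2: dist=15921.5 km, bearing=316.4°
Leg 3: dist=18491.8 km, bearing=4.3°
Leg 4: dist=10596.7 km, bearing=278.1°
Total: 49774.8 km

Leg 1: φ1=0.2540100, φ2=0.4992741, Δφ=0.2452641, Δλ=-0.7653251 rad; a=sin²(Δφ/2)+cosφ1·cosφ2·sin²(Δλ/2)=0.1334381077; c=2·atan2(√a, √(1-a))=0.747892518; dist=6371·c=4764.823 ≈ 4764.8 km; running total=4764.8 km
Leg 1 bearing: y=sinΔλ·cosφ2=-0.60820512, x=cosφ1·sinφ2-sinφ1·cosφ2·cosΔλ=0.30432885; θ=atan2(y, x)=-63.4179° <0 so +360° → 296.5821° ≈ 296.6°
Leg 2: φ1=0.4992741, φ2=-0.0022881, Δφ=-0.5015622, Δλ=-2.7156468 rad; a=sin²(Δφ/2)+cosφ1·cosφ2·sin²(Δλ/2)=0.9002896134; c=2·atan2(√a, √(1-a))=2.499057545; dist=6371·c=15921.496 ≈ 15921.5 km; running total=20686.3 km
Leg 2 bearing: y=sinΔλ·cosφ2=-0.41318123, x=cosφ1·sinφ2-sinφ1·cosφ2·cosΔλ=0.43399790; θ=atan2(y, x)=-43.5924° <0 so +360° → 316.4076° ≈ 316.4°
Leg 3: φ1=-0.0022881, φ2=0.2406949, Δφ=0.2429830, Δλ=3.1231707 rad; a=sin²(Δφ/2)+cosφ1·cosφ2·sin²(Δλ/2)=0.9857753382; c=2·atan2(√a, √(1-a))=2.902489118; dist=6371·c=18491.758 ≈ 18491.8 km; running total=39178.1 km
Leg 3 bearing: y=sinΔλ·cosφ2=0.01788988, x=cosφ1·sinφ2-sinφ1·cosφ2·cosΔλ=0.23615511; θ=atan2(y, x)=4.3322° ≈ 4.3°
Leg 4: φ1=0.2406949, φ2=0.1141061, Δφ=-0.1265887, Δλ=-1.6949590 rad; a=sin²(Δφ/2)+cosφ1·cosφ2·sin²(Δλ/2)=0.5461751731; c=2·atan2(√a, √(1-a))=1.663278449; dist=6371·c=10596.747 ≈ 10596.7 km; running total=49774.8 km
Leg 4 bearing: y=sinΔλ·cosφ2=-0.98584872, x=cosφ1·sinφ2-sinφ1·cosφ2·cosΔλ=0.13990606; θ=atan2(y, x)=-81.9228° <0 so +360° → 278.0772° ≈ 278.1°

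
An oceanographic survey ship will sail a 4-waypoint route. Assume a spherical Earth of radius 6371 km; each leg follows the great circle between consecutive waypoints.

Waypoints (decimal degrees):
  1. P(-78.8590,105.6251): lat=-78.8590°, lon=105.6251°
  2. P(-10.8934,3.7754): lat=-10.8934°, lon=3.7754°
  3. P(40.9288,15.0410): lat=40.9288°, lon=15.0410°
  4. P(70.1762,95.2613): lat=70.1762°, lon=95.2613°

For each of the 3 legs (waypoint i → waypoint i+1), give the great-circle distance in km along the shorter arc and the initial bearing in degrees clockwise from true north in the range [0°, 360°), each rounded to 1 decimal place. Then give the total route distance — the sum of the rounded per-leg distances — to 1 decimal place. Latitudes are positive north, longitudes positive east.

Leg 1: φ1=-1.3763492, φ2=-0.1901257, Δφ=1.1862235, Δλ=-1.7776126 rad; a=sin²(Δφ/2)+cosφ1·cosφ2·sin²(Δλ/2)=0.4267708796; c=2·atan2(√a, √(1-a))=1.423809378; dist=6371·c=9071.090 ≈ 9071.1 km; running total=9071.1 km
Leg 1 bearing: y=sinΔλ·cosφ2=-0.96105413, x=cosφ1·sinφ2-sinφ1·cosφ2·cosΔλ=-0.23436073; θ=atan2(y, x)=-103.7046° <0 so +360° → 256.2954° ≈ 256.3°
Leg 2: φ1=-0.1901257, φ2=0.7143423, Δφ=0.9044680, Δλ=0.1966218 rad; a=sin²(Δφ/2)+cosφ1·cosφ2·sin²(Δλ/2)=0.1980955856; c=2·atan2(√a, √(1-a))=0.922525633; dist=6371·c=5877.411 ≈ 5877.4 km; running total=14948.5 km
Leg 2 bearing: y=sinΔλ·cosφ2=0.14759722, x=cosφ1·sinφ2-sinφ1·cosφ2·cosΔλ=0.78334536; θ=atan2(y, x)=10.6705° ≈ 10.7°
Leg 3: φ1=0.7143423, φ2=1.2248057, Δφ=0.5104634, Δλ=1.4001084 rad; a=sin²(Δφ/2)+cosφ1·cosφ2·sin²(Δλ/2)=0.1700900912; c=2·atan2(√a, √(1-a))=0.850217379; dist=6371·c=5416.735 ≈ 5416.7 km; running total=20365.2 km
Leg 3 bearing: y=sinΔλ·cosφ2=0.33420055, x=cosφ1·sinφ2-sinφ1·cosφ2·cosΔλ=0.67301397; θ=atan2(y, x)=26.4078° ≈ 26.4°

Leg 1: dist=9071.1 km, bearing=256.3°
Leg 2: dist=5877.4 km, bearing=10.7°
Leg 3: dist=5416.7 km, bearing=26.4°
Total: 20365.2 km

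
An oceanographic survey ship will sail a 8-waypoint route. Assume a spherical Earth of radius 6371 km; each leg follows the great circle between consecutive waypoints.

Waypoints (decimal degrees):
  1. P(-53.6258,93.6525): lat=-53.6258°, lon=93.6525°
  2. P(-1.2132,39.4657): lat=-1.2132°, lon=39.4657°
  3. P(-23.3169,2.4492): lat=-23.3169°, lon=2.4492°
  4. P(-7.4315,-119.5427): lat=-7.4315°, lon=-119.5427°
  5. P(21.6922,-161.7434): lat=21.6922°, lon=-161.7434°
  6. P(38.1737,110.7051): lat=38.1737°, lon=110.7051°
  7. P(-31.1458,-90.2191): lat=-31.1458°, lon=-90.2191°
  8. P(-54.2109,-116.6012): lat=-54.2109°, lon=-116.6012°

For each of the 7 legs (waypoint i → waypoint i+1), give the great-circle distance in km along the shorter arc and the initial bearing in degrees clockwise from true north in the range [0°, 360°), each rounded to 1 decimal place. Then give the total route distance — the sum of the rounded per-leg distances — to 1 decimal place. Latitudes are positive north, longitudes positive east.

Leg 1: dist=7634.0 km, bearing=299.5°
Leg 2: dist=4686.1 km, bearing=235.5°
Leg 3: dist=12848.2 km, bearing=248.8°
Leg 4: dist=5626.3 km, bearing=306.1°
Leg 5: dist=8334.1 km, bearing=305.6°
Leg 6: dist=17953.8 km, bearing=74.0°
Leg 7: dist=3311.5 km, bearing=211.5°
Total: 60394.0 km

Leg 1: φ1=-0.9359468, φ2=-0.0211743, Δφ=0.9147724, Δλ=-0.9457381 rad; a=sin²(Δφ/2)+cosφ1·cosφ2·sin²(Δλ/2)=0.3180033134; c=2·atan2(√a, √(1-a))=1.198244518; dist=6371·c=7634.016 ≈ 7634.0 km; running total=7634.0 km
Leg 1 bearing: y=sinΔλ·cosφ2=-0.81074725, x=cosφ1·sinφ2-sinφ1·cosφ2·cosΔλ=0.45847325; θ=atan2(y, x)=-60.5121° <0 so +360° → 299.4879° ≈ 299.5°
Leg 2: φ1=-0.0211743, φ2=-0.4069567, Δφ=-0.3857823, Δλ=-0.6460598 rad; a=sin²(Δφ/2)+cosφ1·cosφ2·sin²(Δλ/2)=0.1292661751; c=2·atan2(√a, √(1-a))=0.735541309; dist=6371·c=4686.134 ≈ 4686.1 km; running total=12320.1 km
Leg 2 bearing: y=sinΔλ·cosφ2=-0.55287578, x=cosφ1·sinφ2-sinφ1·cosφ2·cosΔλ=-0.38020271; θ=atan2(y, x)=-124.5156° <0 so +360° → 235.4844° ≈ 235.5°
Leg 3: φ1=-0.4069567, φ2=-0.1297041, Δφ=0.2772525, Δλ=-2.1291603 rad; a=sin²(Δφ/2)+cosφ1·cosφ2·sin²(Δλ/2)=0.7156242618; c=2·atan2(√a, √(1-a))=2.016672462; dist=6371·c=12848.220 ≈ 12848.2 km; running total=25168.3 km
Leg 3 bearing: y=sinΔλ·cosφ2=-0.84099894, x=cosφ1·sinφ2-sinφ1·cosφ2·cosΔλ=-0.32671928; θ=atan2(y, x)=-111.2306° <0 so +360° → 248.7694° ≈ 248.8°
Leg 4: φ1=-0.1297041, φ2=0.3786003, Δφ=0.5083045, Δλ=-0.7365412 rad; a=sin²(Δφ/2)+cosφ1·cosφ2·sin²(Δλ/2)=0.1826267562; c=2·atan2(√a, √(1-a))=0.883115929; dist=6371·c=5626.332 ≈ 5626.3 km; running total=30794.6 km
Leg 4 bearing: y=sinΔλ·cosφ2=-0.62415969, x=cosφ1·sinφ2-sinφ1·cosφ2·cosΔλ=0.45554536; θ=atan2(y, x)=-53.8760° <0 so +360° → 306.1240° ≈ 306.1°
Leg 5: φ1=0.3786003, φ2=0.6662568, Δφ=0.2876564, Δλ=4.7551234 rad; a=sin²(Δφ/2)+cosφ1·cosφ2·sin²(Δλ/2)=0.3701752292; c=2·atan2(√a, √(1-a))=1.308137047; dist=6371·c=8334.141 ≈ 8334.1 km; running total=39128.7 km
Leg 5 bearing: y=sinΔλ·cosφ2=-0.78542295, x=cosφ1·sinφ2-sinφ1·cosφ2·cosΔλ=0.56186556; θ=atan2(y, x)=-54.4213° <0 so +360° → 305.5787° ≈ 305.6°
Leg 6: φ1=0.6662568, φ2=-0.5435968, Δφ=-1.2098535, Δλ=-3.5067888 rad; a=sin²(Δφ/2)+cosφ1·cosφ2·sin²(Δλ/2)=0.9740583037; c=2·atan2(√a, √(1-a))=2.818054856; dist=6371·c=17953.827 ≈ 17953.8 km; running total=57082.5 km
Leg 6 bearing: y=sinΔλ·cosφ2=0.30565329, x=cosφ1·sinφ2-sinφ1·cosφ2·cosΔλ=0.08746980; θ=atan2(y, x)=74.0303° ≈ 74.0°
Leg 7: φ1=-0.5435968, φ2=-0.9461587, Δφ=-0.4025619, Δλ=-0.4604545 rad; a=sin²(Δφ/2)+cosφ1·cosφ2·sin²(Δλ/2)=0.0660335527; c=2·atan2(√a, √(1-a))=0.519771096; dist=6371·c=3311.462 ≈ 3311.5 km; running total=60394.0 km
Leg 7 bearing: y=sinΔλ·cosφ2=-0.25986049, x=cosφ1·sinφ2-sinφ1·cosφ2·cosΔλ=-0.42327889; θ=atan2(y, x)=-148.4533° <0 so +360° → 211.5467° ≈ 211.5°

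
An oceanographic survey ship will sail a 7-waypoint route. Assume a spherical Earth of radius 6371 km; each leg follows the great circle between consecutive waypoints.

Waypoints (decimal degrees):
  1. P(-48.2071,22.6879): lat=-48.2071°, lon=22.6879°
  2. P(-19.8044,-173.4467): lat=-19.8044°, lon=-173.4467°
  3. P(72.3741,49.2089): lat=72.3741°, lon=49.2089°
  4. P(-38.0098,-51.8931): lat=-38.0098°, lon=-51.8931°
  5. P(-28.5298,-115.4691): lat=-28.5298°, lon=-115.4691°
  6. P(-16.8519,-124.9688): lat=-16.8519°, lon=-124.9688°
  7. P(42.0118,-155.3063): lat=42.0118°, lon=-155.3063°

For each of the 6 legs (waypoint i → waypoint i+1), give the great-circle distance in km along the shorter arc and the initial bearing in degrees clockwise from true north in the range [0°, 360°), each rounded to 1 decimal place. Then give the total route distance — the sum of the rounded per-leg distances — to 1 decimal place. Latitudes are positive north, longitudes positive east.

Leg 1: dist=12283.7 km, bearing=163.8°
Leg 2: dist=13584.6 km, bearing=346.0°
Leg 3: dist=14372.9 km, bearing=266.9°
Leg 4: dist=5890.6 km, bearing=260.2°
Leg 5: dist=1621.9 km, bearing=321.2°
Leg 6: dist=7248.2 km, bearing=335.6°
Total: 55001.9 km

Leg 1: φ1=-0.8413726, φ2=-0.3456520, Δφ=0.4957206, Δλ=-3.4231945 rad; a=sin²(Δφ/2)+cosφ1·cosφ2·sin²(Δλ/2)=0.6748614941; c=2·atan2(√a, √(1-a))=1.928071731; dist=6371·c=12283.745 ≈ 12283.7 km; running total=12283.7 km
Leg 1 bearing: y=sinΔλ·cosφ2=0.26145865, x=cosφ1·sinφ2-sinφ1·cosφ2·cosΔλ=-0.89962948; θ=atan2(y, x)=163.7946° ≈ 163.8°
Leg 2: φ1=-0.3456520, φ2=1.2631663, Δφ=1.6088183, Δλ=3.8860733 rad; a=sin²(Δφ/2)+cosφ1·cosφ2·sin²(Δλ/2)=0.7662124702; c=2·atan2(√a, √(1-a))=2.132259064; dist=6371·c=13584.622 ≈ 13584.6 km; running total=25868.3 km
Leg 2 bearing: y=sinΔλ·cosφ2=-0.20517474, x=cosφ1·sinφ2-sinφ1·cosφ2·cosΔλ=0.82123505; θ=atan2(y, x)=-14.0274° <0 so +360° → 345.9726° ≈ 346.0°
Leg 3: φ1=1.2631663, φ2=-0.6633962, Δφ=-1.9265625, Δλ=-1.7645628 rad; a=sin²(Δφ/2)+cosφ1·cosφ2·sin²(Δλ/2)=0.8164133772; c=2·atan2(√a, √(1-a))=2.255994870; dist=6371·c=14372.943 ≈ 14372.9 km; running total=40241.2 km
Leg 3 bearing: y=sinΔλ·cosφ2=-0.77316053, x=cosφ1·sinφ2-sinφ1·cosφ2·cosΔλ=-0.04186995; θ=atan2(y, x)=-93.0998° <0 so +360° → 266.9002° ≈ 266.9°
Leg 4: φ1=-0.6633962, φ2=-0.4979389, Δφ=0.1654572, Δλ=-1.1096105 rad; a=sin²(Δφ/2)+cosφ1·cosφ2·sin²(Δλ/2)=0.1989184352; c=2·atan2(√a, √(1-a))=0.924588556; dist=6371·c=5890.554 ≈ 5890.6 km; running total=46131.8 km
Leg 4 bearing: y=sinΔλ·cosφ2=-0.78678072, x=cosφ1·sinφ2-sinφ1·cosφ2·cosΔλ=-0.13555685; θ=atan2(y, x)=-99.7757° <0 so +360° → 260.2243° ≈ 260.2°
Leg 5: φ1=-0.4979389, φ2=-0.2941211, Δφ=0.2038178, Δλ=-0.1658010 rad; a=sin²(Δφ/2)+cosφ1·cosφ2·sin²(Δλ/2)=0.0161149706; c=2·atan2(√a, √(1-a))=0.254576405; dist=6371·c=1621.906 ≈ 1621.9 km; running total=47753.7 km
Leg 5 bearing: y=sinΔλ·cosφ2=-0.15795507, x=cosφ1·sinφ2-sinφ1·cosφ2·cosΔλ=0.19614104; θ=atan2(y, x)=-38.8450° <0 so +360° → 321.1550° ≈ 321.2°
Leg 6: φ1=-0.2941211, φ2=0.7332442, Δφ=1.0273654, Δλ=-0.5294893 rad; a=sin²(Δφ/2)+cosφ1·cosφ2·sin²(Δλ/2)=0.2901493448; c=2·atan2(√a, √(1-a))=1.137680107; dist=6371·c=7248.160 ≈ 7248.2 km; running total=55001.9 km
Leg 6 bearing: y=sinΔλ·cosφ2=-0.37528734, x=cosφ1·sinφ2-sinφ1·cosφ2·cosΔλ=0.82644432; θ=atan2(y, x)=-24.4227° <0 so +360° → 335.5773° ≈ 335.6°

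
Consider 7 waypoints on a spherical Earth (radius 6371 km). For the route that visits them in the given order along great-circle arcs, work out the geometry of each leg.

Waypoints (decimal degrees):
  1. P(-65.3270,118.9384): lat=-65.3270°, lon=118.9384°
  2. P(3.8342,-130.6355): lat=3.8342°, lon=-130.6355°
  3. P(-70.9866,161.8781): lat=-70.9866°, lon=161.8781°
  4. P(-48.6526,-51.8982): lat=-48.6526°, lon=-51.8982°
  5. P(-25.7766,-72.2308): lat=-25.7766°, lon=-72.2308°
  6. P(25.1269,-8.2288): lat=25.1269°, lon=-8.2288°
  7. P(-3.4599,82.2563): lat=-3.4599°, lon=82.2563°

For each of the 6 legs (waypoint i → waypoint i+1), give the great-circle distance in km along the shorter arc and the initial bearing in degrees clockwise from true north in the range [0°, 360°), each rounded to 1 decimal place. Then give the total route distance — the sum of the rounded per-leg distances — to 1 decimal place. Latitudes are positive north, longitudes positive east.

Leg 1: dist=11330.2 km, bearing=107.1°
Leg 2: dist=9617.1 km, bearing=197.5°
Leg 3: dist=6442.2 km, bearing=154.3°
Leg 4: dist=3095.3 km, bearing=317.9°
Leg 5: dist=8901.6 km, bearing=55.7°
Leg 6: dist=10219.6 km, bearing=92.9°
Total: 49606.0 km

Leg 1: φ1=-1.1401712, φ2=0.0669194, Δφ=1.2070907, Δλ=-4.3558863 rad; a=sin²(Δφ/2)+cosφ1·cosφ2·sin²(Δλ/2)=0.6030621467; c=2·atan2(√a, √(1-a))=1.778408862; dist=6371·c=11330.243 ≈ 11330.2 km; running total=11330.2 km
Leg 1 bearing: y=sinΔλ·cosφ2=0.93502557, x=cosφ1·sinφ2-sinφ1·cosφ2·cosΔλ=-0.28851335; θ=atan2(y, x)=107.1482° ≈ 107.1°
Leg 2: φ1=0.0669194, φ2=-1.2389499, Δφ=-1.3058693, Δλ=5.1053254 rad; a=sin²(Δφ/2)+cosφ1·cosφ2·sin²(Δλ/2)=0.4693774276; c=2·atan2(√a, √(1-a))=1.509512829; dist=6371·c=9617.106 ≈ 9617.1 km; running total=20947.3 km
Leg 2 bearing: y=sinΔλ·cosφ2=-0.30096044, x=cosφ1·sinφ2-sinφ1·cosφ2·cosΔλ=-0.95166793; θ=atan2(y, x)=-162.4507° <0 so +360° → 197.5493° ≈ 197.5°
Leg 3: φ1=-1.2389499, φ2=-0.8491481, Δφ=0.3898018, Δλ=-3.7311003 rad; a=sin²(Δφ/2)+cosφ1·cosφ2·sin²(Δλ/2)=0.2345683498; c=2·atan2(√a, √(1-a))=1.011177391; dist=6371·c=6442.211 ≈ 6442.2 km; running total=27389.5 km
Leg 3 bearing: y=sinΔλ·cosφ2=0.36727454, x=cosφ1·sinφ2-sinφ1·cosφ2·cosΔλ=-0.76373658; θ=atan2(y, x)=154.3175° ≈ 154.3°
Leg 4: φ1=-0.8491481, φ2=-0.4498865, Δφ=0.3992615, Δλ=-0.3548708 rad; a=sin²(Δφ/2)+cosφ1·cosφ2·sin²(Δλ/2)=0.0578591830; c=2·atan2(√a, √(1-a))=0.485842972; dist=6371·c=3095.306 ≈ 3095.3 km; running total=30484.8 km
Leg 4 bearing: y=sinΔλ·cosφ2=-0.31289481, x=cosφ1·sinφ2-sinφ1·cosφ2·cosΔλ=0.34661626; θ=atan2(y, x)=-42.0730° <0 so +360° → 317.9270° ≈ 317.9°
Leg 5: φ1=-0.4498865, φ2=0.4385471, Δφ=0.8884337, Δλ=1.1170456 rad; a=sin²(Δφ/2)+cosφ1·cosφ2·sin²(Δλ/2)=0.4136415520; c=2·atan2(√a, √(1-a))=1.397208971; dist=6371·c=8901.618 ≈ 8901.6 km; running total=39386.4 km
Leg 5 bearing: y=sinΔλ·cosφ2=0.81375461, x=cosφ1·sinφ2-sinφ1·cosφ2·cosΔλ=0.55495253; θ=atan2(y, x)=55.7074° ≈ 55.7°
Leg 6: φ1=0.4385471, φ2=-0.0603866, Δφ=-0.4989338, Δλ=1.5792629 rad; a=sin²(Δφ/2)+cosφ1·cosφ2·sin²(Δλ/2)=0.5166387011; c=2·atan2(√a, √(1-a))=1.604079874; dist=6371·c=10219.593 ≈ 10219.6 km; running total=49606.0 km
Leg 6 bearing: y=sinΔλ·cosφ2=0.99814150, x=cosφ1·sinφ2-sinφ1·cosφ2·cosΔλ=-0.05105048; θ=atan2(y, x)=92.9279° ≈ 92.9°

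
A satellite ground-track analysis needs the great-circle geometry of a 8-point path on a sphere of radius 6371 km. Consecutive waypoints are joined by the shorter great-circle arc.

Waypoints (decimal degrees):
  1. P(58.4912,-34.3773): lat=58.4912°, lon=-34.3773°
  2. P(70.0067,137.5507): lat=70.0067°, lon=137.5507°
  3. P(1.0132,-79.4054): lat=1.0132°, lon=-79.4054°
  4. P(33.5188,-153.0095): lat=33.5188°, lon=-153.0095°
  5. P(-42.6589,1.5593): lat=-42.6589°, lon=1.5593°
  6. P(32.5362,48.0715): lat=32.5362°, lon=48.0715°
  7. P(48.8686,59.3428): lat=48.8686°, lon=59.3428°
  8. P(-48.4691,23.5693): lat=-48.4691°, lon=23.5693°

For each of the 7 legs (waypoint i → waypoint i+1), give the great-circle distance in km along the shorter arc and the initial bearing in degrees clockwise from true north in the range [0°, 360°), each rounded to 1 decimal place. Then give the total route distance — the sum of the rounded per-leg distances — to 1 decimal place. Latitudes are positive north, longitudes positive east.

Leg 1: dist=5712.3 km, bearing=3.5°
Leg 2: dist=11660.6 km, bearing=38.5°
Leg 3: dist=8430.2 km, bearing=304.4°
Leg 4: dist=17580.9 km, bearing=122.1°
Leg 5: dist=9610.9 km, bearing=37.8°
Leg 6: dist=2044.5 km, bearing=24.1°
Leg 7: dist=11355.5 km, bearing=203.4°
Total: 66394.9 km

Leg 1: φ1=1.0208640, φ2=1.2218474, Δφ=0.2009834, Δλ=3.0007097 rad; a=sin²(Δφ/2)+cosφ1·cosφ2·sin²(Δλ/2)=0.1878718173; c=2·atan2(√a, √(1-a))=0.896617046; dist=6371·c=5712.347 ≈ 5712.3 km; running total=5712.3 km
Leg 1 bearing: y=sinΔλ·cosφ2=0.04801015, x=cosφ1·sinφ2-sinφ1·cosφ2·cosΔλ=0.77974292; θ=atan2(y, x)=3.5234° ≈ 3.5°
Leg 2: φ1=1.2218474, φ2=0.0176837, Δφ=-1.2041637, Δλ=-3.7865983 rad; a=sin²(Δφ/2)+cosφ1·cosφ2·sin²(Δλ/2)=0.6282797353; c=2·atan2(√a, √(1-a))=1.830257162; dist=6371·c=11660.568 ≈ 11660.6 km; running total=17372.9 km
Leg 2 bearing: y=sinΔλ·cosφ2=0.60110893, x=cosφ1·sinφ2-sinφ1·cosφ2·cosΔλ=0.75686544; θ=atan2(y, x)=38.4569° ≈ 38.5°
Leg 3: φ1=0.0176837, φ2=0.5850134, Δφ=0.5673297, Δλ=-1.2846339 rad; a=sin²(Δφ/2)+cosφ1·cosφ2·sin²(Δλ/2)=0.3774700152; c=2·atan2(√a, √(1-a))=1.323214779; dist=6371·c=8430.201 ≈ 8430.2 km; running total=25803.1 km
Leg 3 bearing: y=sinΔλ·cosφ2=-0.79980139, x=cosφ1·sinφ2-sinφ1·cosφ2·cosΔλ=0.54796291; θ=atan2(y, x)=-55.5840° <0 so +360° → 304.4160° ≈ 304.4°
Leg 4: φ1=0.5850134, φ2=-0.7445383, Δφ=-1.3295517, Δλ=2.6977345 rad; a=sin²(Δφ/2)+cosφ1·cosφ2·sin²(Δλ/2)=0.9639468818; c=2·atan2(√a, √(1-a))=2.759519763; dist=6371·c=17580.900 ≈ 17580.9 km; running total=43384.0 km
Leg 4 bearing: y=sinΔλ·cosφ2=0.31580097, x=cosφ1·sinφ2-sinφ1·cosφ2·cosΔλ=-0.19819917; θ=atan2(y, x)=122.1127° ≈ 122.1°
Leg 5: φ1=-0.7445383, φ2=0.5678638, Δφ=1.3124021, Δλ=0.8117910 rad; a=sin²(Δφ/2)+cosφ1·cosφ2·sin²(Δλ/2)=0.4688907897; c=2·atan2(√a, √(1-a))=1.508537693; dist=6371·c=9610.894 ≈ 9610.9 km; running total=52994.9 km
Leg 5 bearing: y=sinΔλ·cosφ2=0.61165173, x=cosφ1·sinφ2-sinφ1·cosφ2·cosΔλ=0.78867676; θ=atan2(y, x)=37.7951° ≈ 37.8°
Leg 6: φ1=0.5678638, φ2=0.8529180, Δφ=0.2850542, Δλ=0.1967213 rad; a=sin²(Δφ/2)+cosφ1·cosφ2·sin²(Δλ/2)=0.0255246720; c=2·atan2(√a, √(1-a))=0.320904019; dist=6371·c=2044.480 ≈ 2044.5 km; running total=55039.4 km
Leg 6 bearing: y=sinΔλ·cosφ2=0.12856793, x=cosφ1·sinφ2-sinφ1·cosφ2·cosΔλ=0.28803288; θ=atan2(y, x)=24.0543° ≈ 24.1°
Leg 7: φ1=0.8529180, φ2=-0.8459454, Δφ=-1.6988634, Δλ=-0.6243654 rad; a=sin²(Δφ/2)+cosφ1·cosφ2·sin²(Δλ/2)=0.6049999352; c=2·atan2(√a, √(1-a))=1.782371154; dist=6371·c=11355.487 ≈ 11355.5 km; running total=66394.9 km
Leg 7 bearing: y=sinΔλ·cosφ2=-0.38759214, x=cosφ1·sinφ2-sinφ1·cosφ2·cosΔλ=-0.89759255; θ=atan2(y, x)=-156.6447° <0 so +360° → 203.3553° ≈ 203.4°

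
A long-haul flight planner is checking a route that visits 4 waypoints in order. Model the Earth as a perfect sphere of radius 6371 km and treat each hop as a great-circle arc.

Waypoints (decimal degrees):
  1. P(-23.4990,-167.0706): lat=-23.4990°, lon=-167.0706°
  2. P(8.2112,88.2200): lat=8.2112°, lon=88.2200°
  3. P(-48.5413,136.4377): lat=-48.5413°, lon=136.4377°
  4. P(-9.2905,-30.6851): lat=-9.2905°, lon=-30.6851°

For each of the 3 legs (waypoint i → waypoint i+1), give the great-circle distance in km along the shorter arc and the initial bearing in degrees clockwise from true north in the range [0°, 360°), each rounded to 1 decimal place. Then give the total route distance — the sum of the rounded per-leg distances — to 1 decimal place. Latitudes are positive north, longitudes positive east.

Leg 1: φ1=-0.4101349, φ2=0.1433125, Δφ=0.5534474, Δλ=4.4556615 rad; a=sin²(Δφ/2)+cosφ1·cosφ2·sin²(Δλ/2)=0.6437097002; c=2·atan2(√a, √(1-a))=1.862327786; dist=6371·c=11864.890 ≈ 11864.9 km; running total=11864.9 km
Leg 1 bearing: y=sinΔλ·cosφ2=-0.95731043, x=cosφ1·sinφ2-sinφ1·cosφ2·cosΔλ=0.03077070; θ=atan2(y, x)=-88.1590° <0 so +360° → 271.8410° ≈ 271.8°
Leg 2: φ1=0.1433125, φ2=-0.8472055, Δφ=-0.9905180, Δλ=0.8415576 rad; a=sin²(Δφ/2)+cosφ1·cosφ2·sin²(Δλ/2)=0.3352064964; c=2·atan2(√a, √(1-a))=1.234930220; dist=6371·c=7867.740 ≈ 7867.7 km; running total=19732.6 km
Leg 2 bearing: y=sinΔλ·cosφ2=0.49370106, x=cosφ1·sinφ2-sinφ1·cosφ2·cosΔλ=-0.80475566; θ=atan2(y, x)=148.4717° ≈ 148.5°
Leg 3: φ1=-0.8472055, φ2=-0.1621498, Δφ=0.6850557, Δλ=-2.9168431 rad; a=sin²(Δφ/2)+cosφ1·cosφ2·sin²(Δλ/2)=0.7579868135; c=2·atan2(√a, √(1-a))=2.112940200; dist=6371·c=13461.542 ≈ 13461.5 km; running total=33194.1 km
Leg 3 bearing: y=sinΔλ·cosφ2=-0.21993881, x=cosφ1·sinφ2-sinφ1·cosφ2·cosΔλ=-0.82788776; θ=atan2(y, x)=-165.1223° <0 so +360° → 194.8777° ≈ 194.9°

Leg 1: dist=11864.9 km, bearing=271.8°
Leg 2: dist=7867.7 km, bearing=148.5°
Leg 3: dist=13461.5 km, bearing=194.9°
Total: 33194.1 km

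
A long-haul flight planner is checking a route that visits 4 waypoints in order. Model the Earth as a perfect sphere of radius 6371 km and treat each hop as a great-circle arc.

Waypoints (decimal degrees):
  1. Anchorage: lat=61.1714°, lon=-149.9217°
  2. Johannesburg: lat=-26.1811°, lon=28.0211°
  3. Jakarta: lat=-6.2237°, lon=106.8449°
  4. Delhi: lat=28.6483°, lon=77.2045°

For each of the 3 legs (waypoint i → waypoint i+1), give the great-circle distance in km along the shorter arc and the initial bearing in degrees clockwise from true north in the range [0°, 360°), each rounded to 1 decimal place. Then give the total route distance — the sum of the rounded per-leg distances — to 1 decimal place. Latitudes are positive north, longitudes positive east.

Leg 1: dist=16121.2 km, bearing=3.2°
Leg 2: dist=8589.5 km, bearing=90.7°
Leg 3: dist=5011.3 km, bearing=322.2°
Total: 29722.0 km

Leg 1: φ1=1.0676423, φ2=-0.4569464, Δφ=-1.5245887, Δλ=3.1056877 rad; a=sin²(Δφ/2)+cosφ1·cosφ2·sin²(Δλ/2)=0.9094851219; c=2·atan2(√a, √(1-a))=2.530410528; dist=6371·c=16121.245 ≈ 16121.2 km; running total=16121.2 km
Leg 1 bearing: y=sinΔλ·cosφ2=0.03221429, x=cosφ1·sinφ2-sinφ1·cosφ2·cosΔλ=0.57293104; θ=atan2(y, x)=3.2182° ≈ 3.2°
Leg 2: φ1=-0.4569464, φ2=-0.1086241, Δφ=0.3483223, Δλ=1.3757348 rad; a=sin²(Δφ/2)+cosφ1·cosφ2·sin²(Δλ/2)=0.3896261859; c=2·atan2(√a, √(1-a))=1.348215385; dist=6371·c=8589.480 ≈ 8589.5 km; running total=24710.7 km
Leg 2 bearing: y=sinΔλ·cosφ2=0.97525373, x=cosφ1·sinφ2-sinφ1·cosφ2·cosΔλ=-0.01227378; θ=atan2(y, x)=90.7210° ≈ 90.7°
Leg 3: φ1=-0.1086241, φ2=0.5000072, Δφ=0.6086312, Δλ=-0.5173226 rad; a=sin²(Δφ/2)+cosφ1·cosφ2·sin²(Δλ/2)=0.1468630860; c=2·atan2(√a, √(1-a))=0.786575444; dist=6371·c=5011.272 ≈ 5011.3 km; running total=29722.0 km
Leg 3 bearing: y=sinΔλ·cosφ2=-0.43401100, x=cosφ1·sinφ2-sinφ1·cosφ2·cosΔλ=0.55929574; θ=atan2(y, x)=-37.8113° <0 so +360° → 322.1887° ≈ 322.2°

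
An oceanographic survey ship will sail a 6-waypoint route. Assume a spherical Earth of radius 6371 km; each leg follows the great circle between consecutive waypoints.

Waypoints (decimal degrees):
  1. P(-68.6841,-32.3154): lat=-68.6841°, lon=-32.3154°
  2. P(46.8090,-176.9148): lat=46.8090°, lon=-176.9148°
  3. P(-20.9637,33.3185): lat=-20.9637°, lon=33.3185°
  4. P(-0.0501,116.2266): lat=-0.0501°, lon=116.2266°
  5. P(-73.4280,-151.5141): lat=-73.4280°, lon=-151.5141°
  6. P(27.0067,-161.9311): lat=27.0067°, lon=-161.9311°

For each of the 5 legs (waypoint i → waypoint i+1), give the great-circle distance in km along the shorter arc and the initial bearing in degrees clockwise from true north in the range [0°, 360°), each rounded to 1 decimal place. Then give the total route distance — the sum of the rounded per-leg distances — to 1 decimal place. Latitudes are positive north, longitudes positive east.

Leg 1: φ1=-1.1987637, φ2=0.8169712, Δφ=2.0157349, Δλ=-2.5237356 rad; a=sin²(Δφ/2)+cosφ1·cosφ2·sin²(Δλ/2)=0.9410004652; c=2·atan2(√a, √(1-a))=2.650887828; dist=6371·c=16888.806 ≈ 16888.8 km; running total=16888.8 km
Leg 1 bearing: y=sinΔλ·cosφ2=-0.39648476, x=cosφ1·sinφ2-sinφ1·cosφ2·cosΔλ=-0.25470414; θ=atan2(y, x)=-122.7169° <0 so +360° → 237.2831° ≈ 237.3°
Leg 2: φ1=0.8169712, φ2=-0.3658856, Δφ=-1.1828568, Δλ=3.6692633 rad; a=sin²(Δφ/2)+cosφ1·cosφ2·sin²(Δλ/2)=0.9065208221; c=2·atan2(√a, √(1-a))=2.520153893; dist=6371·c=16055.900 ≈ 16055.9 km; running total=32944.7 km
Leg 2 bearing: y=sinΔλ·cosφ2=-0.47019267, x=cosφ1·sinφ2-sinφ1·cosφ2·cosΔλ=0.34333968; θ=atan2(y, x)=-53.8627° <0 so +360° → 306.1373° ≈ 306.1°
Leg 3: φ1=-0.3658856, φ2=-0.0008744, Δφ=0.3650112, Δλ=1.4470193 rad; a=sin²(Δφ/2)+cosφ1·cosφ2·sin²(Δλ/2)=0.4421991221; c=2·atan2(√a, √(1-a))=1.454935531; dist=6371·c=9269.394 ≈ 9269.4 km; running total=42214.1 km
Leg 3 bearing: y=sinΔλ·cosφ2=0.99234902, x=cosφ1·sinφ2-sinφ1·cosφ2·cosΔλ=0.04335495; θ=atan2(y, x)=87.4984° ≈ 87.5°
Leg 4: φ1=-0.0008744, φ2=-1.2815604, Δφ=-1.2806860, Δλ=-4.6729568 rad; a=sin²(Δφ/2)+cosφ1·cosφ2·sin²(Δλ/2)=0.5052029259; c=2·atan2(√a, √(1-a))=1.581202366; dist=6371·c=10073.840 ≈ 10073.8 km; running total=52287.9 km
Leg 4 bearing: y=sinΔλ·cosφ2=0.28499829, x=cosφ1·sinφ2-sinφ1·cosφ2·cosΔλ=-0.95847154; θ=atan2(y, x)=163.4403° ≈ 163.4°
Leg 5: φ1=-1.2815604, φ2=0.4713558, Δφ=1.7529162, Δλ=-0.1818109 rad; a=sin²(Δφ/2)+cosφ1·cosφ2·sin²(Δλ/2)=0.5926515972; c=2·atan2(√a, √(1-a))=1.757176718; dist=6371·c=11194.973 ≈ 11195.0 km; running total=63482.9 km
Leg 5 bearing: y=sinΔλ·cosφ2=-0.16109415, x=cosφ1·sinφ2-sinφ1·cosφ2·cosΔλ=0.96938713; θ=atan2(y, x)=-9.4353° <0 so +360° → 350.5647° ≈ 350.6°

Leg 1: dist=16888.8 km, bearing=237.3°
Leg 2: dist=16055.9 km, bearing=306.1°
Leg 3: dist=9269.4 km, bearing=87.5°
Leg 4: dist=10073.8 km, bearing=163.4°
Leg 5: dist=11195.0 km, bearing=350.6°
Total: 63482.9 km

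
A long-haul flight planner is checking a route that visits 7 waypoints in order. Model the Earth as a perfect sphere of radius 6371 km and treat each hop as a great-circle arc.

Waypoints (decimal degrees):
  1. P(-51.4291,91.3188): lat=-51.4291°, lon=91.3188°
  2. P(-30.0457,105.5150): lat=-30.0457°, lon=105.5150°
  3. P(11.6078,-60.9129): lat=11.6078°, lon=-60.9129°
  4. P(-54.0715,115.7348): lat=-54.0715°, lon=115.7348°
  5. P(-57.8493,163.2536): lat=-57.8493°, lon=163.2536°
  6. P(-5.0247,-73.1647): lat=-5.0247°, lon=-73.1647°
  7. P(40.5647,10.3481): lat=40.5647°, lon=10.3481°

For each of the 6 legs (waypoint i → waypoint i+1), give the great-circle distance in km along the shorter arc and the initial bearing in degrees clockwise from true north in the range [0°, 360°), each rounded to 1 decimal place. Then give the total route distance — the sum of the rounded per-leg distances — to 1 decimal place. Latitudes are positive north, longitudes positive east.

Leg 1: φ1=-0.8976071, φ2=-0.5243964, Δφ=0.3732107, Δλ=0.2477704 rad; a=sin²(Δφ/2)+cosφ1·cosφ2·sin²(Δλ/2)=0.0426600822; c=2·atan2(√a, √(1-a))=0.416081252; dist=6371·c=2650.854 ≈ 2650.9 km; running total=2650.9 km
Leg 1 bearing: y=sinΔλ·cosφ2=0.21228887, x=cosφ1·sinφ2-sinφ1·cosφ2·cosΔλ=0.34393929; θ=atan2(y, x)=31.6840° ≈ 31.7°
Leg 2: φ1=-0.5243964, φ2=0.2025943, Δφ=0.7269907, Δλ=-2.9047148 rad; a=sin²(Δφ/2)+cosφ1·cosφ2·sin²(Δλ/2)=0.9624945517; c=2·atan2(√a, √(1-a))=2.751803244; dist=6371·c=17531.738 ≈ 17531.7 km; running total=20182.6 km
Leg 2 bearing: y=sinΔλ·cosφ2=-0.22986931, x=cosφ1·sinφ2-sinφ1·cosφ2·cosΔλ=-0.30258099; θ=atan2(y, x)=-142.7762° <0 so +360° → 217.2238° ≈ 217.2°
Leg 3: φ1=0.2025943, φ2=-0.9437257, Δφ=-1.1463200, Δλ=3.0830840 rad; a=sin²(Δφ/2)+cosφ1·cosφ2·sin²(Δλ/2)=0.8683608451; c=2·atan2(√a, √(1-a))=2.399005629; dist=6371·c=15284.065 ≈ 15284.1 km; running total=35466.7 km
Leg 3 bearing: y=sinΔλ·cosφ2=0.03431185, x=cosφ1·sinφ2-sinφ1·cosφ2·cosΔλ=-0.67532499; θ=atan2(y, x)=177.0914° ≈ 177.1°
Leg 4: φ1=-0.9437257, φ2=-1.0096608, Δφ=-0.0659350, Δλ=0.8293595 rad; a=sin²(Δφ/2)+cosφ1·cosφ2·sin²(Δλ/2)=0.0517729193; c=2·atan2(√a, √(1-a))=0.459094418; dist=6371·c=2924.891 ≈ 2924.9 km; running total=38391.6 km
Leg 4 bearing: y=sinΔλ·cosφ2=0.39245858, x=cosφ1·sinφ2-sinφ1·cosφ2·cosΔλ=-0.20578191; θ=atan2(y, x)=117.6698° ≈ 117.7°
Leg 5: φ1=-1.0096608, φ2=-0.0876976, Δφ=0.9219632, Δλ=-4.1262777 rad; a=sin²(Δφ/2)+cosφ1·cosφ2·sin²(Δλ/2)=0.6095296656; c=2·atan2(√a, √(1-a))=1.791646608; dist=6371·c=11414.581 ≈ 11414.6 km; running total=49806.2 km
Leg 5 bearing: y=sinΔλ·cosφ2=0.82989638, x=cosφ1·sinφ2-sinφ1·cosφ2·cosΔλ=-0.51311305; θ=atan2(y, x)=121.7279° ≈ 121.7°
Leg 6: φ1=-0.0876976, φ2=0.7079876, Δφ=0.7956851, Δλ=1.4575733 rad; a=sin²(Δφ/2)+cosφ1·cosφ2·sin²(Δλ/2)=0.4857291692; c=2·atan2(√a, √(1-a))=1.542250789; dist=6371·c=9825.680 ≈ 9825.7 km; running total=59631.9 km
Leg 6 bearing: y=sinΔλ·cosφ2=0.75480802, x=cosφ1·sinφ2-sinφ1·cosφ2·cosΔλ=0.65532452; θ=atan2(y, x)=49.0355° ≈ 49.0°

Leg 1: dist=2650.9 km, bearing=31.7°
Leg 2: dist=17531.7 km, bearing=217.2°
Leg 3: dist=15284.1 km, bearing=177.1°
Leg 4: dist=2924.9 km, bearing=117.7°
Leg 5: dist=11414.6 km, bearing=121.7°
Leg 6: dist=9825.7 km, bearing=49.0°
Total: 59631.9 km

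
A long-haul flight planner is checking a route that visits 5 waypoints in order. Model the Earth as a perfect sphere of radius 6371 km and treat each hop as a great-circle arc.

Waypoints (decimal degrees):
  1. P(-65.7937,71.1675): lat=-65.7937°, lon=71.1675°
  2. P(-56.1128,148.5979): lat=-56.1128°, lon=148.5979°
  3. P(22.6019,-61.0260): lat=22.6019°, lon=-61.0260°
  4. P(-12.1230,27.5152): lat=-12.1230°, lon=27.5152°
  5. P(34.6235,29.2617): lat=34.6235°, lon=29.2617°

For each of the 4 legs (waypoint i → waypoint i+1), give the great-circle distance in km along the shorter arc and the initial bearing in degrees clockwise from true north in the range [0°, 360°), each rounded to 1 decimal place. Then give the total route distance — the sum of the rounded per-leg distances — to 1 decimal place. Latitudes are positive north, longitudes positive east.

Leg 1: dist=4025.9 km, bearing=112.9°
Leg 2: dist=15571.8 km, bearing=134.7°
Leg 3: dist=10375.6 km, bearing=101.8°
Leg 4: dist=5201.2 km, bearing=2.0°
Total: 35174.5 km

Leg 1: φ1=-1.1483167, φ2=-0.9793531, Δφ=0.1689636, Δλ=1.3514154 rad; a=sin²(Δφ/2)+cosφ1·cosφ2·sin²(Δλ/2)=0.0965505026; c=2·atan2(√a, √(1-a))=0.631913003; dist=6371·c=4025.918 ≈ 4025.9 km; running total=4025.9 km
Leg 1 bearing: y=sinΔλ·cosφ2=0.54419628, x=cosφ1·sinφ2-sinφ1·cosφ2·cosΔλ=-0.22970507; θ=atan2(y, x)=112.8846° ≈ 112.9°
Leg 2: φ1=-0.9793531, φ2=0.3944776, Δφ=1.3738307, Δλ=-3.6586272 rad; a=sin²(Δφ/2)+cosφ1·cosφ2·sin²(Δλ/2)=0.8832494169; c=2·atan2(√a, √(1-a))=2.444168157; dist=6371·c=15571.795 ≈ 15571.8 km; running total=19597.7 km
Leg 2 bearing: y=sinΔλ·cosφ2=0.45634068, x=cosφ1·sinφ2-sinφ1·cosφ2·cosΔλ=-0.45192114; θ=atan2(y, x)=134.7212° ≈ 134.7°
Leg 3: φ1=0.3944776, φ2=-0.2115863, Δφ=-0.6060638, Δλ=1.5453355 rad; a=sin²(Δφ/2)+cosφ1·cosφ2·sin²(Δλ/2)=0.5288669835; c=2·atan2(√a, √(1-a))=1.628562415; dist=6371·c=10375.571 ≈ 10375.6 km; running total=29973.3 km
Leg 3 bearing: y=sinΔλ·cosφ2=0.97738213, x=cosφ1·sinφ2-sinφ1·cosφ2·cosΔλ=-0.20344769; θ=atan2(y, x)=101.7585° ≈ 101.8°
Leg 4: φ1=-0.2115863, φ2=0.6042941, Δφ=0.8158803, Δλ=0.0304822 rad; a=sin²(Δφ/2)+cosφ1·cosφ2·sin²(Δλ/2)=0.1575731341; c=2·atan2(√a, √(1-a))=0.816393377; dist=6371·c=5201.242 ≈ 5201.2 km; running total=35174.5 km
Leg 4 bearing: y=sinΔλ·cosφ2=0.02508000, x=cosφ1·sinφ2-sinφ1·cosφ2·cosΔλ=0.72824883; θ=atan2(y, x)=1.9724° ≈ 2.0°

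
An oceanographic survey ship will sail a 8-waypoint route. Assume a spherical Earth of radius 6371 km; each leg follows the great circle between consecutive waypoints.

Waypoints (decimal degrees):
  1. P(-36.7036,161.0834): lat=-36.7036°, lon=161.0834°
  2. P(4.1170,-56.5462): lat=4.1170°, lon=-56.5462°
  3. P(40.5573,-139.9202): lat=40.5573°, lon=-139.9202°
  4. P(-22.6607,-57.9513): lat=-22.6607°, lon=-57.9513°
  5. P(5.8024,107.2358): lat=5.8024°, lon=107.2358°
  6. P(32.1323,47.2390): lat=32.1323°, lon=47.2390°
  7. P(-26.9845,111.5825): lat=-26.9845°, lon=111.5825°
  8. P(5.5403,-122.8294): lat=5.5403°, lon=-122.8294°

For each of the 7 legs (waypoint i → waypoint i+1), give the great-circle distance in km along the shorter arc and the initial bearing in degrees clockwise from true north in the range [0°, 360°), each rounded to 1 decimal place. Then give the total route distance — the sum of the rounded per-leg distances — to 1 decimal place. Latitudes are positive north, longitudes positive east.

Leg 1: dist=14738.8 km, bearing=124.2°
Leg 2: dist=9150.5 km, bearing=310.4°
Leg 3: dist=10983.3 km, bearing=112.4°
Leg 4: dist=17557.4 km, bearing=137.5°
Leg 5: dist=6853.7 km, bearing=303.6°
Leg 6: dist=9462.8 km, bearing=126.3°
Leg 7: dist=13794.2 km, bearing=102.3°
Total: 82540.7 km

Leg 1: φ1=-0.6405987, φ2=0.0718552, Δφ=0.7124539, Δλ=-3.7983531 rad; a=sin²(Δφ/2)+cosφ1·cosφ2·sin²(Δλ/2)=0.8381133242; c=2·atan2(√a, √(1-a))=2.313424832; dist=6371·c=14738.830 ≈ 14738.8 km; running total=14738.8 km
Leg 1 bearing: y=sinΔλ·cosφ2=0.60897887, x=cosφ1·sinφ2-sinφ1·cosφ2·cosΔλ=-0.41456272; θ=atan2(y, x)=124.2451° ≈ 124.2°
Leg 2: φ1=0.0718552, φ2=0.7078584, Δφ=0.6360032, Δλ=-1.4551508 rad; a=sin²(Δφ/2)+cosφ1·cosφ2·sin²(Δλ/2)=0.4329394503; c=2·atan2(√a, √(1-a))=1.436269832; dist=6371·c=9150.475 ≈ 9150.5 km; running total=23889.3 km
Leg 2 bearing: y=sinΔλ·cosφ2=-0.75468130, x=cosφ1·sinφ2-sinφ1·cosφ2·cosΔλ=0.64223645; θ=atan2(y, x)=-49.6021° <0 so +360° → 310.3979° ≈ 310.4°
Leg 3: φ1=0.7078584, φ2=-0.3955038, Δφ=-1.1033622, Δλ=1.4306272 rad; a=sin²(Δφ/2)+cosφ1·cosφ2·sin²(Δλ/2)=0.5762779946; c=2·atan2(√a, √(1-a))=1.723950348; dist=6371·c=10983.288 ≈ 10983.3 km; running total=34872.6 km
Leg 3 bearing: y=sinΔλ·cosφ2=0.91375207, x=cosφ1·sinφ2-sinφ1·cosφ2·cosΔλ=-0.37654192; θ=atan2(y, x)=112.3957° ≈ 112.4°
Leg 4: φ1=-0.3955038, φ2=0.1012710, Δφ=0.4967748, Δλ=2.8830588 rad; a=sin²(Δφ/2)+cosφ1·cosφ2·sin²(Δλ/2)=0.9632567387; c=2·atan2(√a, √(1-a))=2.755834613; dist=6371·c=17557.422 ≈ 17557.4 km; running total=52430.0 km
Leg 4 bearing: y=sinΔλ·cosφ2=0.25435353, x=cosφ1·sinφ2-sinφ1·cosφ2·cosΔλ=-0.27726712; θ=atan2(y, x)=137.4680° ≈ 137.5°
Leg 5: φ1=0.1012710, φ2=0.5608144, Δφ=0.4595434, Δλ=-1.0471417 rad; a=sin²(Δφ/2)+cosφ1·cosφ2·sin²(Δλ/2)=0.2624729558; c=2·atan2(√a, √(1-a))=1.075770829; dist=6371·c=6853.736 ≈ 6853.7 km; running total=59283.7 km
Leg 5 bearing: y=sinΔλ·cosφ2=-0.73334590, x=cosφ1·sinφ2-sinφ1·cosφ2·cosΔλ=0.48634083; θ=atan2(y, x)=-56.4484° <0 so +360° → 303.5516° ≈ 303.6°
Leg 6: φ1=0.5608144, φ2=-0.4709684, Δφ=-1.0317828, Δλ=1.1230059 rad; a=sin²(Δφ/2)+cosφ1·cosφ2·sin²(Δλ/2)=0.4573017399; c=2·atan2(√a, √(1-a))=1.485295671; dist=6371·c=9462.819 ≈ 9462.8 km; running total=68746.5 km
Leg 6 bearing: y=sinΔλ·cosφ2=0.80326931, x=cosφ1·sinφ2-sinφ1·cosφ2·cosΔλ=-0.58946234; θ=atan2(y, x)=126.2723° ≈ 126.3°
Leg 7: φ1=-0.4709684, φ2=0.0966965, Δφ=0.5676648, Δλ=-4.0912595 rad; a=sin²(Δφ/2)+cosφ1·cosφ2·sin²(Δλ/2)=0.7799906818; c=2·atan2(√a, √(1-a))=2.165159633; dist=6371·c=13794.232 ≈ 13794.2 km; running total=82540.7 km
Leg 7 bearing: y=sinΔλ·cosφ2=0.80942271, x=cosφ1·sinφ2-sinφ1·cosφ2·cosΔλ=-0.17679294; θ=atan2(y, x)=102.3210° ≈ 102.3°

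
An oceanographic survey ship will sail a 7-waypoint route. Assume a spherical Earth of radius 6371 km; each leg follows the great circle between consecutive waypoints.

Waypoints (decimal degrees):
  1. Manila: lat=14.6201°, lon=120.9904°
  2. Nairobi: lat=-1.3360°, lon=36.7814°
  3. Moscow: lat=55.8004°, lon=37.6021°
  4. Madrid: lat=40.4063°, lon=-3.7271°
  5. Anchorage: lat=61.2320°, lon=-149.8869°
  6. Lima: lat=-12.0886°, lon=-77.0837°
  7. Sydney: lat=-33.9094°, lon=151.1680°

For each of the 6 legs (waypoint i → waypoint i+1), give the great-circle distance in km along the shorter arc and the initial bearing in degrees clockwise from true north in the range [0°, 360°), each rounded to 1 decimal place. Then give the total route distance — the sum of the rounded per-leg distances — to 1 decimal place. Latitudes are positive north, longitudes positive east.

Leg 1: dist=9422.4 km, bearing=267.2°
Leg 2: dist=6353.7 km, bearing=0.5°
Leg 3: dist=3442.7 km, bearing=257.8°
Leg 4: dist=8306.6 km, bearing=343.9°
Leg 5: dist=10290.8 km, bearing=110.8°
Leg 6: dist=12793.8 km, bearing=223.1°
Total: 50610.0 km

Leg 1: φ1=0.2551689, φ2=-0.0233176, Δφ=-0.2784865, Δλ=-1.4697243 rad; a=sin²(Δφ/2)+cosφ1·cosφ2·sin²(Δλ/2)=0.4541393143; c=2·atan2(√a, √(1-a))=1.478945860; dist=6371·c=9422.364 ≈ 9422.4 km; running total=9422.4 km
Leg 1 bearing: y=sinΔλ·cosφ2=-0.99462611, x=cosφ1·sinφ2-sinφ1·cosφ2·cosΔλ=-0.04802168; θ=atan2(y, x)=-92.7642° <0 so +360° → 267.2358° ≈ 267.2°
Leg 2: φ1=-0.0233176, φ2=0.9739007, Δφ=0.9972183, Δλ=0.0143239 rad; a=sin²(Δφ/2)+cosφ1·cosφ2·sin²(Δλ/2)=0.2287083577; c=2·atan2(√a, √(1-a))=0.997286930; dist=6371·c=6353.715 ≈ 6353.7 km; running total=15776.1 km
Leg 2 bearing: y=sinΔλ·cosφ2=0.00805088, x=cosφ1·sinφ2-sinφ1·cosφ2·cosΔλ=0.83996343; θ=atan2(y, x)=0.5492° ≈ 0.5°
Leg 3: φ1=0.9739007, φ2=0.7052230, Δφ=-0.2686777, Δλ=-0.7213306 rad; a=sin²(Δφ/2)+cosφ1·cosφ2·sin²(Δλ/2)=0.0712405496; c=2·atan2(√a, √(1-a))=0.540369012; dist=6371·c=3442.691 ≈ 3442.7 km; running total=19218.8 km
Leg 3 bearing: y=sinΔλ·cosφ2=-0.50286099, x=cosφ1·sinφ2-sinφ1·cosφ2·cosΔλ=-0.10859169; θ=atan2(y, x)=-102.1858° <0 so +360° → 257.8142° ≈ 257.8°
Leg 4: φ1=0.7052230, φ2=1.0687000, Δφ=0.3634770, Δλ=-2.5509697 rad; a=sin²(Δφ/2)+cosφ1·cosφ2·sin²(Δλ/2)=0.3680928118; c=2·atan2(√a, √(1-a))=1.303821780; dist=6371·c=8306.649 ≈ 8306.6 km; running total=27525.4 km
Leg 4 bearing: y=sinΔλ·cosφ2=-0.26800568, x=cosφ1·sinφ2-sinφ1·cosφ2·cosΔλ=0.92659318; θ=atan2(y, x)=-16.1319° <0 so +360° → 343.8681° ≈ 343.9°
Leg 5: φ1=1.0687000, φ2=-0.2109859, Δφ=-1.2796859, Δλ=1.2706555 rad; a=sin²(Δφ/2)+cosφ1·cosφ2·sin²(Δλ/2)=0.5222216064; c=2·atan2(√a, √(1-a))=1.615254183; dist=6371·c=10290.784 ≈ 10290.8 km; running total=37816.2 km
Leg 5 bearing: y=sinΔλ·cosφ2=0.93411114, x=cosφ1·sinφ2-sinφ1·cosφ2·cosΔλ=-0.35420499; θ=atan2(y, x)=110.7662° ≈ 110.8°
Leg 6: φ1=-0.2109859, φ2=-0.5918307, Δφ=-0.3808448, Δλ=3.9837437 rad; a=sin²(Δφ/2)+cosφ1·cosφ2·sin²(Δλ/2)=0.7117613681; c=2·atan2(√a, √(1-a))=2.008126849; dist=6371·c=12793.776 ≈ 12793.8 km; running total=50610.0 km
Leg 6 bearing: y=sinΔλ·cosφ2=-0.61918491, x=cosφ1·sinφ2-sinφ1·cosφ2·cosΔλ=-0.66124015; θ=atan2(y, x)=-136.8812° <0 so +360° → 223.1188° ≈ 223.1°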